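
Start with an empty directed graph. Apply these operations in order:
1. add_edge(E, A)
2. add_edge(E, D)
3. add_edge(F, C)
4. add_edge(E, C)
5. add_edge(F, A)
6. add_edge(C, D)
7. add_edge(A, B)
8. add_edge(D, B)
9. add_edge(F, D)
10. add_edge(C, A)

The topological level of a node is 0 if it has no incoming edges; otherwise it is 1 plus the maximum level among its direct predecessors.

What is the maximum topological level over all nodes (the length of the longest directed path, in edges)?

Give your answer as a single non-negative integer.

Answer: 3

Derivation:
Op 1: add_edge(E, A). Edges now: 1
Op 2: add_edge(E, D). Edges now: 2
Op 3: add_edge(F, C). Edges now: 3
Op 4: add_edge(E, C). Edges now: 4
Op 5: add_edge(F, A). Edges now: 5
Op 6: add_edge(C, D). Edges now: 6
Op 7: add_edge(A, B). Edges now: 7
Op 8: add_edge(D, B). Edges now: 8
Op 9: add_edge(F, D). Edges now: 9
Op 10: add_edge(C, A). Edges now: 10
Compute levels (Kahn BFS):
  sources (in-degree 0): E, F
  process E: level=0
    E->A: in-degree(A)=2, level(A)>=1
    E->C: in-degree(C)=1, level(C)>=1
    E->D: in-degree(D)=2, level(D)>=1
  process F: level=0
    F->A: in-degree(A)=1, level(A)>=1
    F->C: in-degree(C)=0, level(C)=1, enqueue
    F->D: in-degree(D)=1, level(D)>=1
  process C: level=1
    C->A: in-degree(A)=0, level(A)=2, enqueue
    C->D: in-degree(D)=0, level(D)=2, enqueue
  process A: level=2
    A->B: in-degree(B)=1, level(B)>=3
  process D: level=2
    D->B: in-degree(B)=0, level(B)=3, enqueue
  process B: level=3
All levels: A:2, B:3, C:1, D:2, E:0, F:0
max level = 3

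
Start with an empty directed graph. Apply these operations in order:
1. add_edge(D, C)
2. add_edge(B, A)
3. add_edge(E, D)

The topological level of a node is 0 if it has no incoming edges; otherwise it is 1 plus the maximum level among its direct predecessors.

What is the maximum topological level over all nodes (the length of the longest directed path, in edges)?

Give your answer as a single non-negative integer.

Answer: 2

Derivation:
Op 1: add_edge(D, C). Edges now: 1
Op 2: add_edge(B, A). Edges now: 2
Op 3: add_edge(E, D). Edges now: 3
Compute levels (Kahn BFS):
  sources (in-degree 0): B, E
  process B: level=0
    B->A: in-degree(A)=0, level(A)=1, enqueue
  process E: level=0
    E->D: in-degree(D)=0, level(D)=1, enqueue
  process A: level=1
  process D: level=1
    D->C: in-degree(C)=0, level(C)=2, enqueue
  process C: level=2
All levels: A:1, B:0, C:2, D:1, E:0
max level = 2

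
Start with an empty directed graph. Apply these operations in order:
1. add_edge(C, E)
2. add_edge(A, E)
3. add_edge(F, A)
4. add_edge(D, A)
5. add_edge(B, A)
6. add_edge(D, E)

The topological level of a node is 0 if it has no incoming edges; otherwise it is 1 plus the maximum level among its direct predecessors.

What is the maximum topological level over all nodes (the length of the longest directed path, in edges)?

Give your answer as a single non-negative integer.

Answer: 2

Derivation:
Op 1: add_edge(C, E). Edges now: 1
Op 2: add_edge(A, E). Edges now: 2
Op 3: add_edge(F, A). Edges now: 3
Op 4: add_edge(D, A). Edges now: 4
Op 5: add_edge(B, A). Edges now: 5
Op 6: add_edge(D, E). Edges now: 6
Compute levels (Kahn BFS):
  sources (in-degree 0): B, C, D, F
  process B: level=0
    B->A: in-degree(A)=2, level(A)>=1
  process C: level=0
    C->E: in-degree(E)=2, level(E)>=1
  process D: level=0
    D->A: in-degree(A)=1, level(A)>=1
    D->E: in-degree(E)=1, level(E)>=1
  process F: level=0
    F->A: in-degree(A)=0, level(A)=1, enqueue
  process A: level=1
    A->E: in-degree(E)=0, level(E)=2, enqueue
  process E: level=2
All levels: A:1, B:0, C:0, D:0, E:2, F:0
max level = 2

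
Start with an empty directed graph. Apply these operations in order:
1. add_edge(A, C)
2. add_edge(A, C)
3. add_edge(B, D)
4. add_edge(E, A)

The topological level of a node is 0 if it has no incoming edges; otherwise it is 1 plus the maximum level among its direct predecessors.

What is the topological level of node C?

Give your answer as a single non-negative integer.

Op 1: add_edge(A, C). Edges now: 1
Op 2: add_edge(A, C) (duplicate, no change). Edges now: 1
Op 3: add_edge(B, D). Edges now: 2
Op 4: add_edge(E, A). Edges now: 3
Compute levels (Kahn BFS):
  sources (in-degree 0): B, E
  process B: level=0
    B->D: in-degree(D)=0, level(D)=1, enqueue
  process E: level=0
    E->A: in-degree(A)=0, level(A)=1, enqueue
  process D: level=1
  process A: level=1
    A->C: in-degree(C)=0, level(C)=2, enqueue
  process C: level=2
All levels: A:1, B:0, C:2, D:1, E:0
level(C) = 2

Answer: 2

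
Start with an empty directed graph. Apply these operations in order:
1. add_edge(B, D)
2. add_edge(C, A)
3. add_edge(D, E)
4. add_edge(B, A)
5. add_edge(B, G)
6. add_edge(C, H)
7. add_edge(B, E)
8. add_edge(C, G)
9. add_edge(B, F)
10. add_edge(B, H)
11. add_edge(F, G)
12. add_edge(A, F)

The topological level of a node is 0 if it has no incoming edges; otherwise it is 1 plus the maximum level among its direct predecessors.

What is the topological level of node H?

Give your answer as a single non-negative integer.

Op 1: add_edge(B, D). Edges now: 1
Op 2: add_edge(C, A). Edges now: 2
Op 3: add_edge(D, E). Edges now: 3
Op 4: add_edge(B, A). Edges now: 4
Op 5: add_edge(B, G). Edges now: 5
Op 6: add_edge(C, H). Edges now: 6
Op 7: add_edge(B, E). Edges now: 7
Op 8: add_edge(C, G). Edges now: 8
Op 9: add_edge(B, F). Edges now: 9
Op 10: add_edge(B, H). Edges now: 10
Op 11: add_edge(F, G). Edges now: 11
Op 12: add_edge(A, F). Edges now: 12
Compute levels (Kahn BFS):
  sources (in-degree 0): B, C
  process B: level=0
    B->A: in-degree(A)=1, level(A)>=1
    B->D: in-degree(D)=0, level(D)=1, enqueue
    B->E: in-degree(E)=1, level(E)>=1
    B->F: in-degree(F)=1, level(F)>=1
    B->G: in-degree(G)=2, level(G)>=1
    B->H: in-degree(H)=1, level(H)>=1
  process C: level=0
    C->A: in-degree(A)=0, level(A)=1, enqueue
    C->G: in-degree(G)=1, level(G)>=1
    C->H: in-degree(H)=0, level(H)=1, enqueue
  process D: level=1
    D->E: in-degree(E)=0, level(E)=2, enqueue
  process A: level=1
    A->F: in-degree(F)=0, level(F)=2, enqueue
  process H: level=1
  process E: level=2
  process F: level=2
    F->G: in-degree(G)=0, level(G)=3, enqueue
  process G: level=3
All levels: A:1, B:0, C:0, D:1, E:2, F:2, G:3, H:1
level(H) = 1

Answer: 1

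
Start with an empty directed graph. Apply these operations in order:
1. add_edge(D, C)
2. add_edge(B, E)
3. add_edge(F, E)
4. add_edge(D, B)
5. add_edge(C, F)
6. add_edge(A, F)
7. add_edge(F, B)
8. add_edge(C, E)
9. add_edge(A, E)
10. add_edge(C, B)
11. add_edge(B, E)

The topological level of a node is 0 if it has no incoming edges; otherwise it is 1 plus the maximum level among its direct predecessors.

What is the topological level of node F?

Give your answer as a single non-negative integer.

Op 1: add_edge(D, C). Edges now: 1
Op 2: add_edge(B, E). Edges now: 2
Op 3: add_edge(F, E). Edges now: 3
Op 4: add_edge(D, B). Edges now: 4
Op 5: add_edge(C, F). Edges now: 5
Op 6: add_edge(A, F). Edges now: 6
Op 7: add_edge(F, B). Edges now: 7
Op 8: add_edge(C, E). Edges now: 8
Op 9: add_edge(A, E). Edges now: 9
Op 10: add_edge(C, B). Edges now: 10
Op 11: add_edge(B, E) (duplicate, no change). Edges now: 10
Compute levels (Kahn BFS):
  sources (in-degree 0): A, D
  process A: level=0
    A->E: in-degree(E)=3, level(E)>=1
    A->F: in-degree(F)=1, level(F)>=1
  process D: level=0
    D->B: in-degree(B)=2, level(B)>=1
    D->C: in-degree(C)=0, level(C)=1, enqueue
  process C: level=1
    C->B: in-degree(B)=1, level(B)>=2
    C->E: in-degree(E)=2, level(E)>=2
    C->F: in-degree(F)=0, level(F)=2, enqueue
  process F: level=2
    F->B: in-degree(B)=0, level(B)=3, enqueue
    F->E: in-degree(E)=1, level(E)>=3
  process B: level=3
    B->E: in-degree(E)=0, level(E)=4, enqueue
  process E: level=4
All levels: A:0, B:3, C:1, D:0, E:4, F:2
level(F) = 2

Answer: 2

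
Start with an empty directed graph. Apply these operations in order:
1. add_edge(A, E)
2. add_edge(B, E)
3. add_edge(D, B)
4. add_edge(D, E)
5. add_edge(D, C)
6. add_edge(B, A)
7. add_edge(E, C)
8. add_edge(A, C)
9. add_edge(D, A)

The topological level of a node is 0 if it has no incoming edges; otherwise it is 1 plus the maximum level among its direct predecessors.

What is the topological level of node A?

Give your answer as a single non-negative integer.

Op 1: add_edge(A, E). Edges now: 1
Op 2: add_edge(B, E). Edges now: 2
Op 3: add_edge(D, B). Edges now: 3
Op 4: add_edge(D, E). Edges now: 4
Op 5: add_edge(D, C). Edges now: 5
Op 6: add_edge(B, A). Edges now: 6
Op 7: add_edge(E, C). Edges now: 7
Op 8: add_edge(A, C). Edges now: 8
Op 9: add_edge(D, A). Edges now: 9
Compute levels (Kahn BFS):
  sources (in-degree 0): D
  process D: level=0
    D->A: in-degree(A)=1, level(A)>=1
    D->B: in-degree(B)=0, level(B)=1, enqueue
    D->C: in-degree(C)=2, level(C)>=1
    D->E: in-degree(E)=2, level(E)>=1
  process B: level=1
    B->A: in-degree(A)=0, level(A)=2, enqueue
    B->E: in-degree(E)=1, level(E)>=2
  process A: level=2
    A->C: in-degree(C)=1, level(C)>=3
    A->E: in-degree(E)=0, level(E)=3, enqueue
  process E: level=3
    E->C: in-degree(C)=0, level(C)=4, enqueue
  process C: level=4
All levels: A:2, B:1, C:4, D:0, E:3
level(A) = 2

Answer: 2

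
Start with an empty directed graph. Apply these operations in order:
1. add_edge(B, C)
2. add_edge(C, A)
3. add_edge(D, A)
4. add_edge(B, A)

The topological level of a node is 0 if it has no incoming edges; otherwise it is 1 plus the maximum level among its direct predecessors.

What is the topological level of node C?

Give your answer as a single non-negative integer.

Answer: 1

Derivation:
Op 1: add_edge(B, C). Edges now: 1
Op 2: add_edge(C, A). Edges now: 2
Op 3: add_edge(D, A). Edges now: 3
Op 4: add_edge(B, A). Edges now: 4
Compute levels (Kahn BFS):
  sources (in-degree 0): B, D
  process B: level=0
    B->A: in-degree(A)=2, level(A)>=1
    B->C: in-degree(C)=0, level(C)=1, enqueue
  process D: level=0
    D->A: in-degree(A)=1, level(A)>=1
  process C: level=1
    C->A: in-degree(A)=0, level(A)=2, enqueue
  process A: level=2
All levels: A:2, B:0, C:1, D:0
level(C) = 1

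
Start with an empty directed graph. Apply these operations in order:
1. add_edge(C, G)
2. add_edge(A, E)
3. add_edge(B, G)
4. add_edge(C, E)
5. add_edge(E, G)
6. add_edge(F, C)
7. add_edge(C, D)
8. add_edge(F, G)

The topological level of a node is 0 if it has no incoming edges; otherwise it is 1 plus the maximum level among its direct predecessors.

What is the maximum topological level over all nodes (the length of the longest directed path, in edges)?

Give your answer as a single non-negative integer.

Op 1: add_edge(C, G). Edges now: 1
Op 2: add_edge(A, E). Edges now: 2
Op 3: add_edge(B, G). Edges now: 3
Op 4: add_edge(C, E). Edges now: 4
Op 5: add_edge(E, G). Edges now: 5
Op 6: add_edge(F, C). Edges now: 6
Op 7: add_edge(C, D). Edges now: 7
Op 8: add_edge(F, G). Edges now: 8
Compute levels (Kahn BFS):
  sources (in-degree 0): A, B, F
  process A: level=0
    A->E: in-degree(E)=1, level(E)>=1
  process B: level=0
    B->G: in-degree(G)=3, level(G)>=1
  process F: level=0
    F->C: in-degree(C)=0, level(C)=1, enqueue
    F->G: in-degree(G)=2, level(G)>=1
  process C: level=1
    C->D: in-degree(D)=0, level(D)=2, enqueue
    C->E: in-degree(E)=0, level(E)=2, enqueue
    C->G: in-degree(G)=1, level(G)>=2
  process D: level=2
  process E: level=2
    E->G: in-degree(G)=0, level(G)=3, enqueue
  process G: level=3
All levels: A:0, B:0, C:1, D:2, E:2, F:0, G:3
max level = 3

Answer: 3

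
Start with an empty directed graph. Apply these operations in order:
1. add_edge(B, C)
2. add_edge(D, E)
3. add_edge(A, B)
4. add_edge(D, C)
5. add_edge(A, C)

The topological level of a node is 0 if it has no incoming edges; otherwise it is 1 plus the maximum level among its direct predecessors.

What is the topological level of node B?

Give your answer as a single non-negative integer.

Answer: 1

Derivation:
Op 1: add_edge(B, C). Edges now: 1
Op 2: add_edge(D, E). Edges now: 2
Op 3: add_edge(A, B). Edges now: 3
Op 4: add_edge(D, C). Edges now: 4
Op 5: add_edge(A, C). Edges now: 5
Compute levels (Kahn BFS):
  sources (in-degree 0): A, D
  process A: level=0
    A->B: in-degree(B)=0, level(B)=1, enqueue
    A->C: in-degree(C)=2, level(C)>=1
  process D: level=0
    D->C: in-degree(C)=1, level(C)>=1
    D->E: in-degree(E)=0, level(E)=1, enqueue
  process B: level=1
    B->C: in-degree(C)=0, level(C)=2, enqueue
  process E: level=1
  process C: level=2
All levels: A:0, B:1, C:2, D:0, E:1
level(B) = 1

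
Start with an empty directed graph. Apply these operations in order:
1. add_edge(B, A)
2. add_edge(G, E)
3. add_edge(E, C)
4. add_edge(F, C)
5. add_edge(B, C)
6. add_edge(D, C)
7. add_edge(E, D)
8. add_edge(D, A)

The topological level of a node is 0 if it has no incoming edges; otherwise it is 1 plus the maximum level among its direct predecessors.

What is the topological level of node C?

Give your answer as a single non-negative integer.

Answer: 3

Derivation:
Op 1: add_edge(B, A). Edges now: 1
Op 2: add_edge(G, E). Edges now: 2
Op 3: add_edge(E, C). Edges now: 3
Op 4: add_edge(F, C). Edges now: 4
Op 5: add_edge(B, C). Edges now: 5
Op 6: add_edge(D, C). Edges now: 6
Op 7: add_edge(E, D). Edges now: 7
Op 8: add_edge(D, A). Edges now: 8
Compute levels (Kahn BFS):
  sources (in-degree 0): B, F, G
  process B: level=0
    B->A: in-degree(A)=1, level(A)>=1
    B->C: in-degree(C)=3, level(C)>=1
  process F: level=0
    F->C: in-degree(C)=2, level(C)>=1
  process G: level=0
    G->E: in-degree(E)=0, level(E)=1, enqueue
  process E: level=1
    E->C: in-degree(C)=1, level(C)>=2
    E->D: in-degree(D)=0, level(D)=2, enqueue
  process D: level=2
    D->A: in-degree(A)=0, level(A)=3, enqueue
    D->C: in-degree(C)=0, level(C)=3, enqueue
  process A: level=3
  process C: level=3
All levels: A:3, B:0, C:3, D:2, E:1, F:0, G:0
level(C) = 3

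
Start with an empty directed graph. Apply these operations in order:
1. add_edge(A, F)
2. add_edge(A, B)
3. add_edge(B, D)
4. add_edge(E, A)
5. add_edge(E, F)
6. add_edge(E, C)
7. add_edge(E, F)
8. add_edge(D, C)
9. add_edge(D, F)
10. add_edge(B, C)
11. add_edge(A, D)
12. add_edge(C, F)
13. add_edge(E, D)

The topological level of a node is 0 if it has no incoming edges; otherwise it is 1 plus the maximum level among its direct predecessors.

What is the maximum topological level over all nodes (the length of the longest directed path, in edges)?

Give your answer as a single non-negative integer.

Answer: 5

Derivation:
Op 1: add_edge(A, F). Edges now: 1
Op 2: add_edge(A, B). Edges now: 2
Op 3: add_edge(B, D). Edges now: 3
Op 4: add_edge(E, A). Edges now: 4
Op 5: add_edge(E, F). Edges now: 5
Op 6: add_edge(E, C). Edges now: 6
Op 7: add_edge(E, F) (duplicate, no change). Edges now: 6
Op 8: add_edge(D, C). Edges now: 7
Op 9: add_edge(D, F). Edges now: 8
Op 10: add_edge(B, C). Edges now: 9
Op 11: add_edge(A, D). Edges now: 10
Op 12: add_edge(C, F). Edges now: 11
Op 13: add_edge(E, D). Edges now: 12
Compute levels (Kahn BFS):
  sources (in-degree 0): E
  process E: level=0
    E->A: in-degree(A)=0, level(A)=1, enqueue
    E->C: in-degree(C)=2, level(C)>=1
    E->D: in-degree(D)=2, level(D)>=1
    E->F: in-degree(F)=3, level(F)>=1
  process A: level=1
    A->B: in-degree(B)=0, level(B)=2, enqueue
    A->D: in-degree(D)=1, level(D)>=2
    A->F: in-degree(F)=2, level(F)>=2
  process B: level=2
    B->C: in-degree(C)=1, level(C)>=3
    B->D: in-degree(D)=0, level(D)=3, enqueue
  process D: level=3
    D->C: in-degree(C)=0, level(C)=4, enqueue
    D->F: in-degree(F)=1, level(F)>=4
  process C: level=4
    C->F: in-degree(F)=0, level(F)=5, enqueue
  process F: level=5
All levels: A:1, B:2, C:4, D:3, E:0, F:5
max level = 5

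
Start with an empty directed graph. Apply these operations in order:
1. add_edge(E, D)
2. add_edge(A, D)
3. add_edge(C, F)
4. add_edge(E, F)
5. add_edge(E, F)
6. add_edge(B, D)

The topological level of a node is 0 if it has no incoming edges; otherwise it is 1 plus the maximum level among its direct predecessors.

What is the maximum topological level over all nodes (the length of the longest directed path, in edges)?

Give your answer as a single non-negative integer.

Answer: 1

Derivation:
Op 1: add_edge(E, D). Edges now: 1
Op 2: add_edge(A, D). Edges now: 2
Op 3: add_edge(C, F). Edges now: 3
Op 4: add_edge(E, F). Edges now: 4
Op 5: add_edge(E, F) (duplicate, no change). Edges now: 4
Op 6: add_edge(B, D). Edges now: 5
Compute levels (Kahn BFS):
  sources (in-degree 0): A, B, C, E
  process A: level=0
    A->D: in-degree(D)=2, level(D)>=1
  process B: level=0
    B->D: in-degree(D)=1, level(D)>=1
  process C: level=0
    C->F: in-degree(F)=1, level(F)>=1
  process E: level=0
    E->D: in-degree(D)=0, level(D)=1, enqueue
    E->F: in-degree(F)=0, level(F)=1, enqueue
  process D: level=1
  process F: level=1
All levels: A:0, B:0, C:0, D:1, E:0, F:1
max level = 1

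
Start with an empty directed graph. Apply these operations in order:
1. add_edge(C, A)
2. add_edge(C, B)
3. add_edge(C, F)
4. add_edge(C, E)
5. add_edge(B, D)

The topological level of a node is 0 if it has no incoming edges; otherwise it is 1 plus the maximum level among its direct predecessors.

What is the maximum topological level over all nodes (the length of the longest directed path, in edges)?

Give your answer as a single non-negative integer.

Op 1: add_edge(C, A). Edges now: 1
Op 2: add_edge(C, B). Edges now: 2
Op 3: add_edge(C, F). Edges now: 3
Op 4: add_edge(C, E). Edges now: 4
Op 5: add_edge(B, D). Edges now: 5
Compute levels (Kahn BFS):
  sources (in-degree 0): C
  process C: level=0
    C->A: in-degree(A)=0, level(A)=1, enqueue
    C->B: in-degree(B)=0, level(B)=1, enqueue
    C->E: in-degree(E)=0, level(E)=1, enqueue
    C->F: in-degree(F)=0, level(F)=1, enqueue
  process A: level=1
  process B: level=1
    B->D: in-degree(D)=0, level(D)=2, enqueue
  process E: level=1
  process F: level=1
  process D: level=2
All levels: A:1, B:1, C:0, D:2, E:1, F:1
max level = 2

Answer: 2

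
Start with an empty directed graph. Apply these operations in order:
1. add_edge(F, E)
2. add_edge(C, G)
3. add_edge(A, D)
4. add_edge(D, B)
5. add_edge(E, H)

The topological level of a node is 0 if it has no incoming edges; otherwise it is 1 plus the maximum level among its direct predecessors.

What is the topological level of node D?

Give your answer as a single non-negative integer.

Op 1: add_edge(F, E). Edges now: 1
Op 2: add_edge(C, G). Edges now: 2
Op 3: add_edge(A, D). Edges now: 3
Op 4: add_edge(D, B). Edges now: 4
Op 5: add_edge(E, H). Edges now: 5
Compute levels (Kahn BFS):
  sources (in-degree 0): A, C, F
  process A: level=0
    A->D: in-degree(D)=0, level(D)=1, enqueue
  process C: level=0
    C->G: in-degree(G)=0, level(G)=1, enqueue
  process F: level=0
    F->E: in-degree(E)=0, level(E)=1, enqueue
  process D: level=1
    D->B: in-degree(B)=0, level(B)=2, enqueue
  process G: level=1
  process E: level=1
    E->H: in-degree(H)=0, level(H)=2, enqueue
  process B: level=2
  process H: level=2
All levels: A:0, B:2, C:0, D:1, E:1, F:0, G:1, H:2
level(D) = 1

Answer: 1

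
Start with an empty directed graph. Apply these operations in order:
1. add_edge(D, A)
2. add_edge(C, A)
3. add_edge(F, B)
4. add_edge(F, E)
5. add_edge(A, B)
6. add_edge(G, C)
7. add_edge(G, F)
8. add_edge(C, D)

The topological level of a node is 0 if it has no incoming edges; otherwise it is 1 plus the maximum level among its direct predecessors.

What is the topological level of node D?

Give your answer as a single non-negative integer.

Op 1: add_edge(D, A). Edges now: 1
Op 2: add_edge(C, A). Edges now: 2
Op 3: add_edge(F, B). Edges now: 3
Op 4: add_edge(F, E). Edges now: 4
Op 5: add_edge(A, B). Edges now: 5
Op 6: add_edge(G, C). Edges now: 6
Op 7: add_edge(G, F). Edges now: 7
Op 8: add_edge(C, D). Edges now: 8
Compute levels (Kahn BFS):
  sources (in-degree 0): G
  process G: level=0
    G->C: in-degree(C)=0, level(C)=1, enqueue
    G->F: in-degree(F)=0, level(F)=1, enqueue
  process C: level=1
    C->A: in-degree(A)=1, level(A)>=2
    C->D: in-degree(D)=0, level(D)=2, enqueue
  process F: level=1
    F->B: in-degree(B)=1, level(B)>=2
    F->E: in-degree(E)=0, level(E)=2, enqueue
  process D: level=2
    D->A: in-degree(A)=0, level(A)=3, enqueue
  process E: level=2
  process A: level=3
    A->B: in-degree(B)=0, level(B)=4, enqueue
  process B: level=4
All levels: A:3, B:4, C:1, D:2, E:2, F:1, G:0
level(D) = 2

Answer: 2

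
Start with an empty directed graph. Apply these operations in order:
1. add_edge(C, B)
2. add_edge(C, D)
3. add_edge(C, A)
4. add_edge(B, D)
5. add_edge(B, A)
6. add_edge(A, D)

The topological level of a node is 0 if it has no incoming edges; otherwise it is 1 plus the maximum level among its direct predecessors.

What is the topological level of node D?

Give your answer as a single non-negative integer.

Answer: 3

Derivation:
Op 1: add_edge(C, B). Edges now: 1
Op 2: add_edge(C, D). Edges now: 2
Op 3: add_edge(C, A). Edges now: 3
Op 4: add_edge(B, D). Edges now: 4
Op 5: add_edge(B, A). Edges now: 5
Op 6: add_edge(A, D). Edges now: 6
Compute levels (Kahn BFS):
  sources (in-degree 0): C
  process C: level=0
    C->A: in-degree(A)=1, level(A)>=1
    C->B: in-degree(B)=0, level(B)=1, enqueue
    C->D: in-degree(D)=2, level(D)>=1
  process B: level=1
    B->A: in-degree(A)=0, level(A)=2, enqueue
    B->D: in-degree(D)=1, level(D)>=2
  process A: level=2
    A->D: in-degree(D)=0, level(D)=3, enqueue
  process D: level=3
All levels: A:2, B:1, C:0, D:3
level(D) = 3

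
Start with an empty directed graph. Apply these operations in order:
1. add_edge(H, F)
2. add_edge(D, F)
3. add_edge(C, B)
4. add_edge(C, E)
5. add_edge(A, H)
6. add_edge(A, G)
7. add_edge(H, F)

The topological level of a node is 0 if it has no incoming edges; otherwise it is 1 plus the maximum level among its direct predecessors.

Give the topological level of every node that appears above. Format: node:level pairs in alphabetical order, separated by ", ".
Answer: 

Op 1: add_edge(H, F). Edges now: 1
Op 2: add_edge(D, F). Edges now: 2
Op 3: add_edge(C, B). Edges now: 3
Op 4: add_edge(C, E). Edges now: 4
Op 5: add_edge(A, H). Edges now: 5
Op 6: add_edge(A, G). Edges now: 6
Op 7: add_edge(H, F) (duplicate, no change). Edges now: 6
Compute levels (Kahn BFS):
  sources (in-degree 0): A, C, D
  process A: level=0
    A->G: in-degree(G)=0, level(G)=1, enqueue
    A->H: in-degree(H)=0, level(H)=1, enqueue
  process C: level=0
    C->B: in-degree(B)=0, level(B)=1, enqueue
    C->E: in-degree(E)=0, level(E)=1, enqueue
  process D: level=0
    D->F: in-degree(F)=1, level(F)>=1
  process G: level=1
  process H: level=1
    H->F: in-degree(F)=0, level(F)=2, enqueue
  process B: level=1
  process E: level=1
  process F: level=2
All levels: A:0, B:1, C:0, D:0, E:1, F:2, G:1, H:1

Answer: A:0, B:1, C:0, D:0, E:1, F:2, G:1, H:1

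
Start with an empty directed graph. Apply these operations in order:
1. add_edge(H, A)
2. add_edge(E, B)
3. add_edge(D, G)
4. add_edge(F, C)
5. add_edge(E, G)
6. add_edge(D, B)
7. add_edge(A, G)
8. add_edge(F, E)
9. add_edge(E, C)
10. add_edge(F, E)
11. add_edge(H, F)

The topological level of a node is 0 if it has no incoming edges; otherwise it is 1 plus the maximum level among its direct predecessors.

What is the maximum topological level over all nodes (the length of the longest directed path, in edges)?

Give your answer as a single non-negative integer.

Answer: 3

Derivation:
Op 1: add_edge(H, A). Edges now: 1
Op 2: add_edge(E, B). Edges now: 2
Op 3: add_edge(D, G). Edges now: 3
Op 4: add_edge(F, C). Edges now: 4
Op 5: add_edge(E, G). Edges now: 5
Op 6: add_edge(D, B). Edges now: 6
Op 7: add_edge(A, G). Edges now: 7
Op 8: add_edge(F, E). Edges now: 8
Op 9: add_edge(E, C). Edges now: 9
Op 10: add_edge(F, E) (duplicate, no change). Edges now: 9
Op 11: add_edge(H, F). Edges now: 10
Compute levels (Kahn BFS):
  sources (in-degree 0): D, H
  process D: level=0
    D->B: in-degree(B)=1, level(B)>=1
    D->G: in-degree(G)=2, level(G)>=1
  process H: level=0
    H->A: in-degree(A)=0, level(A)=1, enqueue
    H->F: in-degree(F)=0, level(F)=1, enqueue
  process A: level=1
    A->G: in-degree(G)=1, level(G)>=2
  process F: level=1
    F->C: in-degree(C)=1, level(C)>=2
    F->E: in-degree(E)=0, level(E)=2, enqueue
  process E: level=2
    E->B: in-degree(B)=0, level(B)=3, enqueue
    E->C: in-degree(C)=0, level(C)=3, enqueue
    E->G: in-degree(G)=0, level(G)=3, enqueue
  process B: level=3
  process C: level=3
  process G: level=3
All levels: A:1, B:3, C:3, D:0, E:2, F:1, G:3, H:0
max level = 3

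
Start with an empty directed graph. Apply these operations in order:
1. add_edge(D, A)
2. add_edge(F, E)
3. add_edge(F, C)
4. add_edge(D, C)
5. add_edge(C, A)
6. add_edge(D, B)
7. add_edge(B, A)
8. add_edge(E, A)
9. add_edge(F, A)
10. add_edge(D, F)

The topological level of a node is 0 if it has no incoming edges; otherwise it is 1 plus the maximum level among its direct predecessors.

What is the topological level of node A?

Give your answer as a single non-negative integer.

Op 1: add_edge(D, A). Edges now: 1
Op 2: add_edge(F, E). Edges now: 2
Op 3: add_edge(F, C). Edges now: 3
Op 4: add_edge(D, C). Edges now: 4
Op 5: add_edge(C, A). Edges now: 5
Op 6: add_edge(D, B). Edges now: 6
Op 7: add_edge(B, A). Edges now: 7
Op 8: add_edge(E, A). Edges now: 8
Op 9: add_edge(F, A). Edges now: 9
Op 10: add_edge(D, F). Edges now: 10
Compute levels (Kahn BFS):
  sources (in-degree 0): D
  process D: level=0
    D->A: in-degree(A)=4, level(A)>=1
    D->B: in-degree(B)=0, level(B)=1, enqueue
    D->C: in-degree(C)=1, level(C)>=1
    D->F: in-degree(F)=0, level(F)=1, enqueue
  process B: level=1
    B->A: in-degree(A)=3, level(A)>=2
  process F: level=1
    F->A: in-degree(A)=2, level(A)>=2
    F->C: in-degree(C)=0, level(C)=2, enqueue
    F->E: in-degree(E)=0, level(E)=2, enqueue
  process C: level=2
    C->A: in-degree(A)=1, level(A)>=3
  process E: level=2
    E->A: in-degree(A)=0, level(A)=3, enqueue
  process A: level=3
All levels: A:3, B:1, C:2, D:0, E:2, F:1
level(A) = 3

Answer: 3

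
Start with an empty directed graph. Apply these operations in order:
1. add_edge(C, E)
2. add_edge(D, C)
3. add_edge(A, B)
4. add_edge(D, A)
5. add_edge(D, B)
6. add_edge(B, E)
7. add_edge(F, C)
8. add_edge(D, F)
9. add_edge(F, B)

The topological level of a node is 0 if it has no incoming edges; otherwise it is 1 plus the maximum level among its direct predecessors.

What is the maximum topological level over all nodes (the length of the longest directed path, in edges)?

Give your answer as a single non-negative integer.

Answer: 3

Derivation:
Op 1: add_edge(C, E). Edges now: 1
Op 2: add_edge(D, C). Edges now: 2
Op 3: add_edge(A, B). Edges now: 3
Op 4: add_edge(D, A). Edges now: 4
Op 5: add_edge(D, B). Edges now: 5
Op 6: add_edge(B, E). Edges now: 6
Op 7: add_edge(F, C). Edges now: 7
Op 8: add_edge(D, F). Edges now: 8
Op 9: add_edge(F, B). Edges now: 9
Compute levels (Kahn BFS):
  sources (in-degree 0): D
  process D: level=0
    D->A: in-degree(A)=0, level(A)=1, enqueue
    D->B: in-degree(B)=2, level(B)>=1
    D->C: in-degree(C)=1, level(C)>=1
    D->F: in-degree(F)=0, level(F)=1, enqueue
  process A: level=1
    A->B: in-degree(B)=1, level(B)>=2
  process F: level=1
    F->B: in-degree(B)=0, level(B)=2, enqueue
    F->C: in-degree(C)=0, level(C)=2, enqueue
  process B: level=2
    B->E: in-degree(E)=1, level(E)>=3
  process C: level=2
    C->E: in-degree(E)=0, level(E)=3, enqueue
  process E: level=3
All levels: A:1, B:2, C:2, D:0, E:3, F:1
max level = 3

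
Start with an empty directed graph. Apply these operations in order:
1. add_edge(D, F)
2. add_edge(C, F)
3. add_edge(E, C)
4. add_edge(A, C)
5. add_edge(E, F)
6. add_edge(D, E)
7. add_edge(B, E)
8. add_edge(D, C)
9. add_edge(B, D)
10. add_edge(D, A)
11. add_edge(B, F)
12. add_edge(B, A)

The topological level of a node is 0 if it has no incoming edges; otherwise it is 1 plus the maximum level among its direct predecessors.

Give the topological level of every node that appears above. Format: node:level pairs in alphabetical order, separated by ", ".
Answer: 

Answer: A:2, B:0, C:3, D:1, E:2, F:4

Derivation:
Op 1: add_edge(D, F). Edges now: 1
Op 2: add_edge(C, F). Edges now: 2
Op 3: add_edge(E, C). Edges now: 3
Op 4: add_edge(A, C). Edges now: 4
Op 5: add_edge(E, F). Edges now: 5
Op 6: add_edge(D, E). Edges now: 6
Op 7: add_edge(B, E). Edges now: 7
Op 8: add_edge(D, C). Edges now: 8
Op 9: add_edge(B, D). Edges now: 9
Op 10: add_edge(D, A). Edges now: 10
Op 11: add_edge(B, F). Edges now: 11
Op 12: add_edge(B, A). Edges now: 12
Compute levels (Kahn BFS):
  sources (in-degree 0): B
  process B: level=0
    B->A: in-degree(A)=1, level(A)>=1
    B->D: in-degree(D)=0, level(D)=1, enqueue
    B->E: in-degree(E)=1, level(E)>=1
    B->F: in-degree(F)=3, level(F)>=1
  process D: level=1
    D->A: in-degree(A)=0, level(A)=2, enqueue
    D->C: in-degree(C)=2, level(C)>=2
    D->E: in-degree(E)=0, level(E)=2, enqueue
    D->F: in-degree(F)=2, level(F)>=2
  process A: level=2
    A->C: in-degree(C)=1, level(C)>=3
  process E: level=2
    E->C: in-degree(C)=0, level(C)=3, enqueue
    E->F: in-degree(F)=1, level(F)>=3
  process C: level=3
    C->F: in-degree(F)=0, level(F)=4, enqueue
  process F: level=4
All levels: A:2, B:0, C:3, D:1, E:2, F:4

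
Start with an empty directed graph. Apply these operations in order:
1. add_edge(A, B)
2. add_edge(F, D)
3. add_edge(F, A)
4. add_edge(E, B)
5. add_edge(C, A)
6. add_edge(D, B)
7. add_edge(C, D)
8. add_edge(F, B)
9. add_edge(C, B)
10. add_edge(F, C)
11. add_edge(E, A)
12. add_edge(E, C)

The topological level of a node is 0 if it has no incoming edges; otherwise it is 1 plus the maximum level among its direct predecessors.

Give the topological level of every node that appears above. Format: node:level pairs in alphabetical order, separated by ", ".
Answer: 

Op 1: add_edge(A, B). Edges now: 1
Op 2: add_edge(F, D). Edges now: 2
Op 3: add_edge(F, A). Edges now: 3
Op 4: add_edge(E, B). Edges now: 4
Op 5: add_edge(C, A). Edges now: 5
Op 6: add_edge(D, B). Edges now: 6
Op 7: add_edge(C, D). Edges now: 7
Op 8: add_edge(F, B). Edges now: 8
Op 9: add_edge(C, B). Edges now: 9
Op 10: add_edge(F, C). Edges now: 10
Op 11: add_edge(E, A). Edges now: 11
Op 12: add_edge(E, C). Edges now: 12
Compute levels (Kahn BFS):
  sources (in-degree 0): E, F
  process E: level=0
    E->A: in-degree(A)=2, level(A)>=1
    E->B: in-degree(B)=4, level(B)>=1
    E->C: in-degree(C)=1, level(C)>=1
  process F: level=0
    F->A: in-degree(A)=1, level(A)>=1
    F->B: in-degree(B)=3, level(B)>=1
    F->C: in-degree(C)=0, level(C)=1, enqueue
    F->D: in-degree(D)=1, level(D)>=1
  process C: level=1
    C->A: in-degree(A)=0, level(A)=2, enqueue
    C->B: in-degree(B)=2, level(B)>=2
    C->D: in-degree(D)=0, level(D)=2, enqueue
  process A: level=2
    A->B: in-degree(B)=1, level(B)>=3
  process D: level=2
    D->B: in-degree(B)=0, level(B)=3, enqueue
  process B: level=3
All levels: A:2, B:3, C:1, D:2, E:0, F:0

Answer: A:2, B:3, C:1, D:2, E:0, F:0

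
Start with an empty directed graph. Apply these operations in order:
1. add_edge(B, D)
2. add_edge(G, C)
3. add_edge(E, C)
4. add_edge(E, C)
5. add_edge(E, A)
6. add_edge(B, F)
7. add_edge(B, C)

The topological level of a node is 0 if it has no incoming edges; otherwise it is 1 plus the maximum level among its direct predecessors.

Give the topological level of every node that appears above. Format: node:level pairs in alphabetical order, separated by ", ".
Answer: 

Answer: A:1, B:0, C:1, D:1, E:0, F:1, G:0

Derivation:
Op 1: add_edge(B, D). Edges now: 1
Op 2: add_edge(G, C). Edges now: 2
Op 3: add_edge(E, C). Edges now: 3
Op 4: add_edge(E, C) (duplicate, no change). Edges now: 3
Op 5: add_edge(E, A). Edges now: 4
Op 6: add_edge(B, F). Edges now: 5
Op 7: add_edge(B, C). Edges now: 6
Compute levels (Kahn BFS):
  sources (in-degree 0): B, E, G
  process B: level=0
    B->C: in-degree(C)=2, level(C)>=1
    B->D: in-degree(D)=0, level(D)=1, enqueue
    B->F: in-degree(F)=0, level(F)=1, enqueue
  process E: level=0
    E->A: in-degree(A)=0, level(A)=1, enqueue
    E->C: in-degree(C)=1, level(C)>=1
  process G: level=0
    G->C: in-degree(C)=0, level(C)=1, enqueue
  process D: level=1
  process F: level=1
  process A: level=1
  process C: level=1
All levels: A:1, B:0, C:1, D:1, E:0, F:1, G:0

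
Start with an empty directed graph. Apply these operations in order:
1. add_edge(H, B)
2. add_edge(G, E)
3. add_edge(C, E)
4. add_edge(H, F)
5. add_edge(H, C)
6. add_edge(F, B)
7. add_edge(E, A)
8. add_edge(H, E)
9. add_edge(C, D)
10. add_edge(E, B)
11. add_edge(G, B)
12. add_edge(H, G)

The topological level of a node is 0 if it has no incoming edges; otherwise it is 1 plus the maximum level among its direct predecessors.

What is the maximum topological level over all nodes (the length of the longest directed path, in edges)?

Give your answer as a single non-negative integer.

Answer: 3

Derivation:
Op 1: add_edge(H, B). Edges now: 1
Op 2: add_edge(G, E). Edges now: 2
Op 3: add_edge(C, E). Edges now: 3
Op 4: add_edge(H, F). Edges now: 4
Op 5: add_edge(H, C). Edges now: 5
Op 6: add_edge(F, B). Edges now: 6
Op 7: add_edge(E, A). Edges now: 7
Op 8: add_edge(H, E). Edges now: 8
Op 9: add_edge(C, D). Edges now: 9
Op 10: add_edge(E, B). Edges now: 10
Op 11: add_edge(G, B). Edges now: 11
Op 12: add_edge(H, G). Edges now: 12
Compute levels (Kahn BFS):
  sources (in-degree 0): H
  process H: level=0
    H->B: in-degree(B)=3, level(B)>=1
    H->C: in-degree(C)=0, level(C)=1, enqueue
    H->E: in-degree(E)=2, level(E)>=1
    H->F: in-degree(F)=0, level(F)=1, enqueue
    H->G: in-degree(G)=0, level(G)=1, enqueue
  process C: level=1
    C->D: in-degree(D)=0, level(D)=2, enqueue
    C->E: in-degree(E)=1, level(E)>=2
  process F: level=1
    F->B: in-degree(B)=2, level(B)>=2
  process G: level=1
    G->B: in-degree(B)=1, level(B)>=2
    G->E: in-degree(E)=0, level(E)=2, enqueue
  process D: level=2
  process E: level=2
    E->A: in-degree(A)=0, level(A)=3, enqueue
    E->B: in-degree(B)=0, level(B)=3, enqueue
  process A: level=3
  process B: level=3
All levels: A:3, B:3, C:1, D:2, E:2, F:1, G:1, H:0
max level = 3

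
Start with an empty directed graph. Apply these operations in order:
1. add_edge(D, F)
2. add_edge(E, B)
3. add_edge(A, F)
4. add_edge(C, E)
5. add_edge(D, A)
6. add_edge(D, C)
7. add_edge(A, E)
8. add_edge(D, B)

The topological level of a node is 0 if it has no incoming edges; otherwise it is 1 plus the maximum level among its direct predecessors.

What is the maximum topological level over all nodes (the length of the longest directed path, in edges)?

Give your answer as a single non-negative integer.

Answer: 3

Derivation:
Op 1: add_edge(D, F). Edges now: 1
Op 2: add_edge(E, B). Edges now: 2
Op 3: add_edge(A, F). Edges now: 3
Op 4: add_edge(C, E). Edges now: 4
Op 5: add_edge(D, A). Edges now: 5
Op 6: add_edge(D, C). Edges now: 6
Op 7: add_edge(A, E). Edges now: 7
Op 8: add_edge(D, B). Edges now: 8
Compute levels (Kahn BFS):
  sources (in-degree 0): D
  process D: level=0
    D->A: in-degree(A)=0, level(A)=1, enqueue
    D->B: in-degree(B)=1, level(B)>=1
    D->C: in-degree(C)=0, level(C)=1, enqueue
    D->F: in-degree(F)=1, level(F)>=1
  process A: level=1
    A->E: in-degree(E)=1, level(E)>=2
    A->F: in-degree(F)=0, level(F)=2, enqueue
  process C: level=1
    C->E: in-degree(E)=0, level(E)=2, enqueue
  process F: level=2
  process E: level=2
    E->B: in-degree(B)=0, level(B)=3, enqueue
  process B: level=3
All levels: A:1, B:3, C:1, D:0, E:2, F:2
max level = 3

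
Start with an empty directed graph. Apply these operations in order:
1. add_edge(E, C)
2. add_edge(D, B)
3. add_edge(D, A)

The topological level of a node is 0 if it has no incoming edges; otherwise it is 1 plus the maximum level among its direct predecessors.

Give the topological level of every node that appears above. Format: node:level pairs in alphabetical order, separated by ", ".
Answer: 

Answer: A:1, B:1, C:1, D:0, E:0

Derivation:
Op 1: add_edge(E, C). Edges now: 1
Op 2: add_edge(D, B). Edges now: 2
Op 3: add_edge(D, A). Edges now: 3
Compute levels (Kahn BFS):
  sources (in-degree 0): D, E
  process D: level=0
    D->A: in-degree(A)=0, level(A)=1, enqueue
    D->B: in-degree(B)=0, level(B)=1, enqueue
  process E: level=0
    E->C: in-degree(C)=0, level(C)=1, enqueue
  process A: level=1
  process B: level=1
  process C: level=1
All levels: A:1, B:1, C:1, D:0, E:0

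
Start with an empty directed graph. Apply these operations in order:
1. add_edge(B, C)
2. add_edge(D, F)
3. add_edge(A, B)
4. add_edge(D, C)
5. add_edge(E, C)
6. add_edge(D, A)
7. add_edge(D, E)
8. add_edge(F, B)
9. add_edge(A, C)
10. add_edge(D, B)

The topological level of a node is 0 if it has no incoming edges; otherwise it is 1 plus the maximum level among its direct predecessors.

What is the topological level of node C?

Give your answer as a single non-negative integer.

Op 1: add_edge(B, C). Edges now: 1
Op 2: add_edge(D, F). Edges now: 2
Op 3: add_edge(A, B). Edges now: 3
Op 4: add_edge(D, C). Edges now: 4
Op 5: add_edge(E, C). Edges now: 5
Op 6: add_edge(D, A). Edges now: 6
Op 7: add_edge(D, E). Edges now: 7
Op 8: add_edge(F, B). Edges now: 8
Op 9: add_edge(A, C). Edges now: 9
Op 10: add_edge(D, B). Edges now: 10
Compute levels (Kahn BFS):
  sources (in-degree 0): D
  process D: level=0
    D->A: in-degree(A)=0, level(A)=1, enqueue
    D->B: in-degree(B)=2, level(B)>=1
    D->C: in-degree(C)=3, level(C)>=1
    D->E: in-degree(E)=0, level(E)=1, enqueue
    D->F: in-degree(F)=0, level(F)=1, enqueue
  process A: level=1
    A->B: in-degree(B)=1, level(B)>=2
    A->C: in-degree(C)=2, level(C)>=2
  process E: level=1
    E->C: in-degree(C)=1, level(C)>=2
  process F: level=1
    F->B: in-degree(B)=0, level(B)=2, enqueue
  process B: level=2
    B->C: in-degree(C)=0, level(C)=3, enqueue
  process C: level=3
All levels: A:1, B:2, C:3, D:0, E:1, F:1
level(C) = 3

Answer: 3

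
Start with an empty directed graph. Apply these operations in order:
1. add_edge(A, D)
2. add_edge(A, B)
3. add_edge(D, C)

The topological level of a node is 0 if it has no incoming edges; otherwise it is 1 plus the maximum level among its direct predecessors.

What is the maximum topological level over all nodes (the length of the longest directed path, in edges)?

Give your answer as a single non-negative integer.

Op 1: add_edge(A, D). Edges now: 1
Op 2: add_edge(A, B). Edges now: 2
Op 3: add_edge(D, C). Edges now: 3
Compute levels (Kahn BFS):
  sources (in-degree 0): A
  process A: level=0
    A->B: in-degree(B)=0, level(B)=1, enqueue
    A->D: in-degree(D)=0, level(D)=1, enqueue
  process B: level=1
  process D: level=1
    D->C: in-degree(C)=0, level(C)=2, enqueue
  process C: level=2
All levels: A:0, B:1, C:2, D:1
max level = 2

Answer: 2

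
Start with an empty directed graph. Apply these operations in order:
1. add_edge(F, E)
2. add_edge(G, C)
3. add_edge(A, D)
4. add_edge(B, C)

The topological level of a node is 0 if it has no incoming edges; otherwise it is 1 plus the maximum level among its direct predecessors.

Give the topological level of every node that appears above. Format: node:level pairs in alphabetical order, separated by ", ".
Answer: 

Op 1: add_edge(F, E). Edges now: 1
Op 2: add_edge(G, C). Edges now: 2
Op 3: add_edge(A, D). Edges now: 3
Op 4: add_edge(B, C). Edges now: 4
Compute levels (Kahn BFS):
  sources (in-degree 0): A, B, F, G
  process A: level=0
    A->D: in-degree(D)=0, level(D)=1, enqueue
  process B: level=0
    B->C: in-degree(C)=1, level(C)>=1
  process F: level=0
    F->E: in-degree(E)=0, level(E)=1, enqueue
  process G: level=0
    G->C: in-degree(C)=0, level(C)=1, enqueue
  process D: level=1
  process E: level=1
  process C: level=1
All levels: A:0, B:0, C:1, D:1, E:1, F:0, G:0

Answer: A:0, B:0, C:1, D:1, E:1, F:0, G:0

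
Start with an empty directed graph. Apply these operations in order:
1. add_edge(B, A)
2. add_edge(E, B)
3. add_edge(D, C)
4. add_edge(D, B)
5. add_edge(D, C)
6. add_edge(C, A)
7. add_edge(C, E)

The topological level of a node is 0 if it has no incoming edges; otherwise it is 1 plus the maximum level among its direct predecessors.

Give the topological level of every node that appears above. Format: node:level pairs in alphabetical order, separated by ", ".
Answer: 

Op 1: add_edge(B, A). Edges now: 1
Op 2: add_edge(E, B). Edges now: 2
Op 3: add_edge(D, C). Edges now: 3
Op 4: add_edge(D, B). Edges now: 4
Op 5: add_edge(D, C) (duplicate, no change). Edges now: 4
Op 6: add_edge(C, A). Edges now: 5
Op 7: add_edge(C, E). Edges now: 6
Compute levels (Kahn BFS):
  sources (in-degree 0): D
  process D: level=0
    D->B: in-degree(B)=1, level(B)>=1
    D->C: in-degree(C)=0, level(C)=1, enqueue
  process C: level=1
    C->A: in-degree(A)=1, level(A)>=2
    C->E: in-degree(E)=0, level(E)=2, enqueue
  process E: level=2
    E->B: in-degree(B)=0, level(B)=3, enqueue
  process B: level=3
    B->A: in-degree(A)=0, level(A)=4, enqueue
  process A: level=4
All levels: A:4, B:3, C:1, D:0, E:2

Answer: A:4, B:3, C:1, D:0, E:2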